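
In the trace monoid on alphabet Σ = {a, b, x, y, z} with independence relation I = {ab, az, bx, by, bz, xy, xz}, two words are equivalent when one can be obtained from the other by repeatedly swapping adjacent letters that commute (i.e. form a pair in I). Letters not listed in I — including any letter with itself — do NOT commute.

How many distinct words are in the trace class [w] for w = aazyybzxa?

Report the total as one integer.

piece 0:a — minimal
piece 1:a rests on {0:a}
piece 2:z — minimal
piece 3:y rests on {1:a, 2:z}
piece 4:y rests on {3:y}
piece 5:b — minimal
piece 6:z rests on {4:y}
piece 7:x rests on {1:a}
piece 8:a rests on {4:y, 7:x}
minimal pieces: {0:a, 2:z, 5:b}
ways to finish when only these pieces remain (= sum over removing one remaining piece with nothing left below it):
  1 left: {5}→1  {6}→1  {8}→1
  2 left: {5,6}→2  {5,8}→2  {6,8}→2  {7,8}→1
  3 left: {4,6,8}→2  {5,6,8}→6  {5,7,8}→3  {6,7,8}→3
  4 left: {3,4,6,8}→2  {4,5,6,8}→8  {4,6,7,8}→5  {5,6,7,8}→12
  5 left: {2,3,4,6,8}→2  {3,4,5,6,8}→10  {3,4,6,7,8}→7  {4,5,6,7,8}→25
  6 left: {1,3,4,6,7,8}→7  {2,3,4,5,6,8}→12  {2,3,4,6,7,8}→9  {3,4,5,6,7,8}→42
  7 left: {0,1,3,4,6,7,8}→7  {1,2,3,4,6,7,8}→16  {1,3,4,5,6,7,8}→49  {2,3,4,5,6,7,8}→63
  placing 0:a first → 128 extensions
  placing 2:z first → 56 extensions
  placing 5:b first → 23 extensions
total linear extensions = 207

207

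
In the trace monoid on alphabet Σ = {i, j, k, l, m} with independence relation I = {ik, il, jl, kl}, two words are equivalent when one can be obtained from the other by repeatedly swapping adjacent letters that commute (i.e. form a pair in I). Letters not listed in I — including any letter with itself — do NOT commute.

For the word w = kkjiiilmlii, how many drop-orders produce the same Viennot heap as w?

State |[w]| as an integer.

21

drop 0:k onto floor
drop 1:k onto {0:k}
drop 2:j onto {1:k}
drop 3:i onto {2:j}
drop 4:i onto {3:i}
drop 5:i onto {4:i}
drop 6:l onto floor
drop 7:m onto {5:i, 6:l}
drop 8:l onto {7:m}
drop 9:i onto {7:m}
drop 10:i onto {9:i}
ground layer = {0:k, 6:l}
drop-orders for the pieces not yet dropped (sum over which currently-grounded one goes next):
  1 to go: {8} 1  {10} 1
  2 to go: {8,10} 2  {9,10} 1
  3 to go: {8,9,10} 3
  4 to go: {7,8,9,10} 3
  5 to go: {5,7,8,9,10} 3  {6,7,8,9,10} 3
  6 to go: {4,5,7,8,9,10} 3  {5,6,7,8,9,10} 6
  7 to go: {3,4,5,7,8,9,10} 3  {4,5,6,7,8,9,10} 9
  8 to go: {2,3,4,5,7,8,9,10} 3  {3,4,5,6,7,8,9,10} 12
  9 to go: {1,2,3,4,5,7,8,9,10} 3  {2,3,4,5,6,7,8,9,10} 15
  if 0:k drops first: 18 orders
  if 6:l drops first: 3 orders
heap linearizations: 21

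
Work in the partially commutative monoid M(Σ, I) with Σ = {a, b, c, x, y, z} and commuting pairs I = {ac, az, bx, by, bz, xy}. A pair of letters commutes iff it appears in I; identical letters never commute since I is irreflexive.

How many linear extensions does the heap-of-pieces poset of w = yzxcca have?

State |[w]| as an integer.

3

piece 0:y — minimal
piece 1:z rests on {0:y}
piece 2:x rests on {1:z}
piece 3:c rests on {2:x}
piece 4:c rests on {3:c}
piece 5:a rests on {2:x}
minimal pieces: {0:y}
ways to finish when only these pieces remain (= sum over removing one remaining piece with nothing left below it):
  1 left: {4}→1  {5}→1
  2 left: {3,4}→1  {4,5}→2
  3 left: {3,4,5}→3
  4 left: {2,3,4,5}→3
  placing 0:y first → 3 extensions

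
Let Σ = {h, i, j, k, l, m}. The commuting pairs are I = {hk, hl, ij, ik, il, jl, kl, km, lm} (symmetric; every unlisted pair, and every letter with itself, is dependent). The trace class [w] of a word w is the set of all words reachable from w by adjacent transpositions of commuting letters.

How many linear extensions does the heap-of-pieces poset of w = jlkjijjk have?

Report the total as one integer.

56

piece 0:j — minimal
piece 1:l — minimal
piece 2:k rests on {0:j}
piece 3:j rests on {2:k}
piece 4:i — minimal
piece 5:j rests on {3:j}
piece 6:j rests on {5:j}
piece 7:k rests on {6:j}
minimal pieces: {0:j, 1:l, 4:i}
ways to finish when only these pieces remain (= sum over removing one remaining piece with nothing left below it):
  1 left: {1}→1  {4}→1  {7}→1
  2 left: {1,4}→2  {1,7}→2  {4,7}→2  {6,7}→1
  3 left: {1,4,7}→6  {1,6,7}→3  {4,6,7}→3  {5,6,7}→1
  4 left: {1,4,6,7}→12  {1,5,6,7}→4  {3,5,6,7}→1  {4,5,6,7}→4
  5 left: {1,3,5,6,7}→5  {1,4,5,6,7}→20  {2,3,5,6,7}→1  {3,4,5,6,7}→5
  6 left: {0,2,3,5,6,7}→1  {1,2,3,5,6,7}→6  {1,3,4,5,6,7}→30  {2,3,4,5,6,7}→6
  placing 0:j first → 42 extensions
  placing 1:l first → 7 extensions
  placing 4:i first → 7 extensions
total linear extensions = 56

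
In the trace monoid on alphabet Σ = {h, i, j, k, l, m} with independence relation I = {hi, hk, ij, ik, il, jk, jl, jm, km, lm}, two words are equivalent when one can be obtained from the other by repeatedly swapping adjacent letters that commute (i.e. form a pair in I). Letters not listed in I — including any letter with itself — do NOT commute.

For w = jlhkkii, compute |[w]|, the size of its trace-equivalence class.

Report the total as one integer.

#0=j has no predecessor
#1=l has no predecessor
#2=h depends on [0:j, 1:l]
#3=k depends on [1:l]
#4=k depends on [3:k]
#5=i has no predecessor
#6=i depends on [5:i]
sources: [0:j, 1:l, 5:i]
N(rest) = Σ N(rest − s) over sources s of rest; N(one piece) = 1:
  size 1 → [2]=1  [4]=1  [6]=1
  size 2 → [0,2]=1  [2,4]=2  [2,6]=2  [3,4]=1  [4,6]=2  [5,6]=1
  size 3 → [0,2,4]=3  [0,2,6]=3  [2,3,4]=3  [2,4,6]=6  [2,5,6]=3  [3,4,6]=3  [4,5,6]=3
  size 4 → [0,2,3,4]=6  [0,2,4,6]=12  [0,2,5,6]=6  [1,2,3,4]=3  [2,3,4,6]=12  [2,4,5,6]=12  [3,4,5,6]=6
  size 5 → [0,1,2,3,4]=9  [0,2,3,4,6]=30  [0,2,4,5,6]=30  [1,2,3,4,6]=15  [2,3,4,5,6]=30
  first=0(j) contributes 45
  first=1(l) contributes 90
  first=5(i) contributes 54
|[w]| = 189

189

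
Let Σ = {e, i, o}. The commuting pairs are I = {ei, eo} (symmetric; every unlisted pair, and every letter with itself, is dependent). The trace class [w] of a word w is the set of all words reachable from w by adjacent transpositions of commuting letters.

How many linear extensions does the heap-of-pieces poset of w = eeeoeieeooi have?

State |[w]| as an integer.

#0=e has no predecessor
#1=e depends on [0:e]
#2=e depends on [1:e]
#3=o has no predecessor
#4=e depends on [2:e]
#5=i depends on [3:o]
#6=e depends on [4:e]
#7=e depends on [6:e]
#8=o depends on [5:i]
#9=o depends on [8:o]
#10=i depends on [9:o]
sources: [0:e, 3:o]
N(rest) = Σ N(rest − s) over sources s of rest; N(one piece) = 1:
  size 1 → [7]=1  [10]=1
  size 2 → [6,7]=1  [7,10]=2  [9,10]=1
  size 3 → [4,6,7]=1  [6,7,10]=3  [7,9,10]=3  [8,9,10]=1
  size 4 → [2,4,6,7]=1  [4,6,7,10]=4  [5,8,9,10]=1  [6,7,9,10]=6  [7,8,9,10]=4
  size 5 → [1,2,4,6,7]=1  [2,4,6,7,10]=5  [3,5,8,9,10]=1  [4,6,7,9,10]=10  [5,7,8,9,10]=5  [6,7,8,9,10]=10
  size 6 → [0,1,2,4,6,7]=1  [1,2,4,6,7,10]=6  [2,4,6,7,9,10]=15  [3,5,7,8,9,10]=6  [4,6,7,8,9,10]=20  [5,6,7,8,9,10]=15
  size 7 → [0,1,2,4,6,7,10]=7  [1,2,4,6,7,9,10]=21  [2,4,6,7,8,9,10]=35  [3,5,6,7,8,9,10]=21  [4,5,6,7,8,9,10]=35
  size 8 → [0,1,2,4,6,7,9,10]=28  [1,2,4,6,7,8,9,10]=56  [2,4,5,6,7,8,9,10]=70  [3,4,5,6,7,8,9,10]=56
  size 9 → [0,1,2,4,6,7,8,9,10]=84  [1,2,4,5,6,7,8,9,10]=126  [2,3,4,5,6,7,8,9,10]=126
  first=0(e) contributes 252
  first=3(o) contributes 210
|[w]| = 462

462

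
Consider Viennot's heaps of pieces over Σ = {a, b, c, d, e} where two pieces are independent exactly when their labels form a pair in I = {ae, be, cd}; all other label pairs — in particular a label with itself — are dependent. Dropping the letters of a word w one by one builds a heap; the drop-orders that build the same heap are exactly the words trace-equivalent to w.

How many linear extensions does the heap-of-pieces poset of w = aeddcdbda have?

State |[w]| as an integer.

8

drop 0:a onto floor
drop 1:e onto floor
drop 2:d onto {0:a, 1:e}
drop 3:d onto {2:d}
drop 4:c onto {0:a, 1:e}
drop 5:d onto {3:d}
drop 6:b onto {4:c, 5:d}
drop 7:d onto {6:b}
drop 8:a onto {7:d}
ground layer = {0:a, 1:e}
drop-orders for the pieces not yet dropped (sum over which currently-grounded one goes next):
  1 to go: {8} 1
  2 to go: {7,8} 1
  3 to go: {6,7,8} 1
  4 to go: {4,6,7,8} 1  {5,6,7,8} 1
  5 to go: {3,5,6,7,8} 1  {4,5,6,7,8} 2
  6 to go: {2,3,5,6,7,8} 1  {3,4,5,6,7,8} 3
  7 to go: {2,3,4,5,6,7,8} 4
  if 0:a drops first: 4 orders
  if 1:e drops first: 4 orders
heap linearizations: 8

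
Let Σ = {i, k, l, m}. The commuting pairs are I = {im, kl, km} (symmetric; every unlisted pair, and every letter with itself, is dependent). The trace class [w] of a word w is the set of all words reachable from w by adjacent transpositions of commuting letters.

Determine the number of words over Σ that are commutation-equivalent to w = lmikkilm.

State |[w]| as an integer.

piece 0:l — minimal
piece 1:m rests on {0:l}
piece 2:i rests on {0:l}
piece 3:k rests on {2:i}
piece 4:k rests on {3:k}
piece 5:i rests on {4:k}
piece 6:l rests on {1:m, 5:i}
piece 7:m rests on {6:l}
minimal pieces: {0:l}
ways to finish when only these pieces remain (= sum over removing one remaining piece with nothing left below it):
  1 left: {7}→1
  2 left: {6,7}→1
  3 left: {1,6,7}→1  {5,6,7}→1
  4 left: {1,5,6,7}→2  {4,5,6,7}→1
  5 left: {1,4,5,6,7}→3  {3,4,5,6,7}→1
  6 left: {1,3,4,5,6,7}→4  {2,3,4,5,6,7}→1
  placing 0:l first → 5 extensions

5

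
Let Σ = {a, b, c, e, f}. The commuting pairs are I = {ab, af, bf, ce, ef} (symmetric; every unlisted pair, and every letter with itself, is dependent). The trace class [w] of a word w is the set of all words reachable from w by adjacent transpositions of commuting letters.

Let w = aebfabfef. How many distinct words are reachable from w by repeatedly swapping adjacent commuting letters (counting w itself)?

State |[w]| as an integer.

252

#0=a has no predecessor
#1=e depends on [0:a]
#2=b depends on [1:e]
#3=f has no predecessor
#4=a depends on [1:e]
#5=b depends on [2:b]
#6=f depends on [3:f]
#7=e depends on [4:a, 5:b]
#8=f depends on [6:f]
sources: [0:a, 3:f]
N(rest) = Σ N(rest − s) over sources s of rest; N(one piece) = 1:
  size 1 → [7]=1  [8]=1
  size 2 → [4,7]=1  [5,7]=1  [6,8]=1  [7,8]=2
  size 3 → [2,5,7]=1  [3,6,8]=1  [4,5,7]=2  [4,7,8]=3  [5,7,8]=3  [6,7,8]=3
  size 4 → [2,4,5,7]=3  [2,5,7,8]=4  [3,6,7,8]=4  [4,5,7,8]=8  [4,6,7,8]=6  [5,6,7,8]=6
  size 5 → [1,2,4,5,7]=3  [2,4,5,7,8]=15  [2,5,6,7,8]=10  [3,4,6,7,8]=10  [3,5,6,7,8]=10  [4,5,6,7,8]=20
  size 6 → [0,1,2,4,5,7]=3  [1,2,4,5,7,8]=18  [2,3,5,6,7,8]=20  [2,4,5,6,7,8]=45  [3,4,5,6,7,8]=40
  size 7 → [0,1,2,4,5,7,8]=21  [1,2,4,5,6,7,8]=63  [2,3,4,5,6,7,8]=105
  first=0(a) contributes 168
  first=3(f) contributes 84
|[w]| = 252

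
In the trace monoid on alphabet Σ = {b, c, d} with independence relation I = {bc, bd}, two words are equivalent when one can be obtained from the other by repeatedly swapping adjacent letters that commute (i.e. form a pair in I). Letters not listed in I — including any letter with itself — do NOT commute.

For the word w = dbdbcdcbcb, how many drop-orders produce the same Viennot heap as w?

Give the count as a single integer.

0(d) covers ∅
1(b) covers ∅
2(d) covers 0:d
3(b) covers 1:b
4(c) covers 2:d
5(d) covers 4:c
6(c) covers 5:d
7(b) covers 3:b
8(c) covers 6:c
9(b) covers 7:b
floor of heap: 0:d, 1:b
completions by unplaced set U, small U first (add the entries for U minus each lowest piece of U):
  |U|=1: {8}:1  {9}:1
  |U|=2: {6,8}:1  {7,9}:1  {8,9}:2
  |U|=3: {3,7,9}:1  {5,6,8}:1  {6,8,9}:3  {7,8,9}:3
  |U|=4: {1,3,7,9}:1  {3,7,8,9}:4  {4,5,6,8}:1  {5,6,8,9}:4  {6,7,8,9}:6
  |U|=5: {1,3,7,8,9}:5  {2,4,5,6,8}:1  {3,6,7,8,9}:10  {4,5,6,8,9}:5  {5,6,7,8,9}:10
  |U|=6: {0,2,4,5,6,8}:1  {1,3,6,7,8,9}:15  {2,4,5,6,8,9}:6  {3,5,6,7,8,9}:20  {4,5,6,7,8,9}:15
  |U|=7: {0,2,4,5,6,8,9}:7  {1,3,5,6,7,8,9}:35  {2,4,5,6,7,8,9}:21  {3,4,5,6,7,8,9}:35
  |U|=8: {0,2,4,5,6,7,8,9}:28  {1,3,4,5,6,7,8,9}:70  {2,3,4,5,6,7,8,9}:56
  start at 0(d): 126
  start at 1(b): 84
sum over floor = 210

210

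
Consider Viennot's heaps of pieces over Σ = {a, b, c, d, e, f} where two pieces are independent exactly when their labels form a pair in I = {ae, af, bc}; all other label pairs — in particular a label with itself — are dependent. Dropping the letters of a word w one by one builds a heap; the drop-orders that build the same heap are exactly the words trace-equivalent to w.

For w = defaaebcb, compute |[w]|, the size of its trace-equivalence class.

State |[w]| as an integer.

0(d) covers ∅
1(e) covers 0:d
2(f) covers 1:e
3(a) covers 0:d
4(a) covers 3:a
5(e) covers 2:f
6(b) covers 4:a, 5:e
7(c) covers 4:a, 5:e
8(b) covers 6:b
floor of heap: 0:d
completions by unplaced set U, small U first (add the entries for U minus each lowest piece of U):
  |U|=1: {7}:1  {8}:1
  |U|=2: {6,8}:1  {7,8}:2
  |U|=3: {6,7,8}:3
  |U|=4: {4,6,7,8}:3  {5,6,7,8}:3
  |U|=5: {2,5,6,7,8}:3  {3,4,6,7,8}:3  {4,5,6,7,8}:6
  |U|=6: {1,2,5,6,7,8}:3  {2,4,5,6,7,8}:9  {3,4,5,6,7,8}:9
  |U|=7: {1,2,4,5,6,7,8}:12  {2,3,4,5,6,7,8}:18
  start at 0(d): 30

30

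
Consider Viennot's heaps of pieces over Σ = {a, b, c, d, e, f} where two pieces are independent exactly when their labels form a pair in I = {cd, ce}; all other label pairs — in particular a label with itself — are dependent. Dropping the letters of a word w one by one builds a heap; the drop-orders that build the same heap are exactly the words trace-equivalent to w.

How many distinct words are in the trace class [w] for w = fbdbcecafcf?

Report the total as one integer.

#0=f has no predecessor
#1=b depends on [0:f]
#2=d depends on [1:b]
#3=b depends on [2:d]
#4=c depends on [3:b]
#5=e depends on [3:b]
#6=c depends on [4:c]
#7=a depends on [5:e, 6:c]
#8=f depends on [7:a]
#9=c depends on [8:f]
#10=f depends on [9:c]
sources: [0:f]
N(rest) = Σ N(rest − s) over sources s of rest; N(one piece) = 1:
  size 1 → [10]=1
  size 2 → [9,10]=1
  size 3 → [8,9,10]=1
  size 4 → [7,8,9,10]=1
  size 5 → [5,7,8,9,10]=1  [6,7,8,9,10]=1
  size 6 → [4,6,7,8,9,10]=1  [5,6,7,8,9,10]=2
  size 7 → [4,5,6,7,8,9,10]=3
  size 8 → [3,4,5,6,7,8,9,10]=3
  size 9 → [2,3,4,5,6,7,8,9,10]=3
  first=0(f) contributes 3

3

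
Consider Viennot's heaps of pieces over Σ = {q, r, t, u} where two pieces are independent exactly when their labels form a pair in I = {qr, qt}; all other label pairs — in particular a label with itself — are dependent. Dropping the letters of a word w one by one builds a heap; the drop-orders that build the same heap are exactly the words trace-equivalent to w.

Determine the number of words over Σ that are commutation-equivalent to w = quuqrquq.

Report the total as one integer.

3

#0=q has no predecessor
#1=u depends on [0:q]
#2=u depends on [1:u]
#3=q depends on [2:u]
#4=r depends on [2:u]
#5=q depends on [3:q]
#6=u depends on [4:r, 5:q]
#7=q depends on [6:u]
sources: [0:q]
N(rest) = Σ N(rest − s) over sources s of rest; N(one piece) = 1:
  size 1 → [7]=1
  size 2 → [6,7]=1
  size 3 → [4,6,7]=1  [5,6,7]=1
  size 4 → [3,5,6,7]=1  [4,5,6,7]=2
  size 5 → [3,4,5,6,7]=3
  size 6 → [2,3,4,5,6,7]=3
  first=0(q) contributes 3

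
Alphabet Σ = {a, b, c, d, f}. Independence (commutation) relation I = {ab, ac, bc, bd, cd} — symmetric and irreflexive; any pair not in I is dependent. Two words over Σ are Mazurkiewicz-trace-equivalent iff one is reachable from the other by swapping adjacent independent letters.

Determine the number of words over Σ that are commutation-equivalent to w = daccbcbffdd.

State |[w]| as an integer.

210

0(d) covers ∅
1(a) covers 0:d
2(c) covers ∅
3(c) covers 2:c
4(b) covers ∅
5(c) covers 3:c
6(b) covers 4:b
7(f) covers 1:a, 5:c, 6:b
8(f) covers 7:f
9(d) covers 8:f
10(d) covers 9:d
floor of heap: 0:d, 2:c, 4:b
completions by unplaced set U, small U first (add the entries for U minus each lowest piece of U):
  |U|=1: {10}:1
  |U|=2: {9,10}:1
  |U|=3: {8,9,10}:1
  |U|=4: {7,8,9,10}:1
  |U|=5: {1,7,8,9,10}:1  {5,7,8,9,10}:1  {6,7,8,9,10}:1
  |U|=6: {0,1,7,8,9,10}:1  {1,5,7,8,9,10}:2  {1,6,7,8,9,10}:2  {3,5,7,8,9,10}:1  {4,6,7,8,9,10}:1  {5,6,7,8,9,10}:2
  |U|=7: {0,1,5,7,8,9,10}:3  {0,1,6,7,8,9,10}:3  {1,3,5,7,8,9,10}:3  {1,4,6,7,8,9,10}:3  {1,5,6,7,8,9,10}:6  {2,3,5,7,8,9,10}:1  {3,5,6,7,8,9,10}:3  {4,5,6,7,8,9,10}:3
  |U|=8: {0,1,3,5,7,8,9,10}:6  {0,1,4,6,7,8,9,10}:6  {0,1,5,6,7,8,9,10}:12  {1,2,3,5,7,8,9,10}:4  {1,3,5,6,7,8,9,10}:12  {1,4,5,6,7,8,9,10}:12  {2,3,5,6,7,8,9,10}:4  {3,4,5,6,7,8,9,10}:6
  |U|=9: {0,1,2,3,5,7,8,9,10}:10  {0,1,3,5,6,7,8,9,10}:30  {0,1,4,5,6,7,8,9,10}:30  {1,2,3,5,6,7,8,9,10}:20  {1,3,4,5,6,7,8,9,10}:30  {2,3,4,5,6,7,8,9,10}:10
  start at 0(d): 60
  start at 2(c): 90
  start at 4(b): 60
sum over floor = 210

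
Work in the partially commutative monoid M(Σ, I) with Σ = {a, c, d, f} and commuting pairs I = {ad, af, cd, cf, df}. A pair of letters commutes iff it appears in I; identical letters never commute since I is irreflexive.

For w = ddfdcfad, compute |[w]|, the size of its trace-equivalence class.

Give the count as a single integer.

0(d) covers ∅
1(d) covers 0:d
2(f) covers ∅
3(d) covers 1:d
4(c) covers ∅
5(f) covers 2:f
6(a) covers 4:c
7(d) covers 3:d
floor of heap: 0:d, 2:f, 4:c
completions by unplaced set U, small U first (add the entries for U minus each lowest piece of U):
  |U|=1: {5}:1  {6}:1  {7}:1
  |U|=2: {2,5}:1  {3,7}:1  {4,6}:1  {5,6}:2  {5,7}:2  {6,7}:2
  |U|=3: {1,3,7}:1  {2,5,6}:3  {2,5,7}:3  {3,5,7}:3  {3,6,7}:3  {4,5,6}:3  {4,6,7}:3  {5,6,7}:6
  |U|=4: {0,1,3,7}:1  {1,3,5,7}:4  {1,3,6,7}:4  {2,3,5,7}:6  {2,4,5,6}:6  {2,5,6,7}:12  {3,4,6,7}:6  {3,5,6,7}:12  {4,5,6,7}:12
  |U|=5: {0,1,3,5,7}:5  {0,1,3,6,7}:5  {1,2,3,5,7}:10  {1,3,4,6,7}:10  {1,3,5,6,7}:20  {2,3,5,6,7}:30  {2,4,5,6,7}:30  {3,4,5,6,7}:30
  |U|=6: {0,1,2,3,5,7}:15  {0,1,3,4,6,7}:15  {0,1,3,5,6,7}:30  {1,2,3,5,6,7}:60  {1,3,4,5,6,7}:60  {2,3,4,5,6,7}:90
  start at 0(d): 210
  start at 2(f): 105
  start at 4(c): 105
sum over floor = 420

420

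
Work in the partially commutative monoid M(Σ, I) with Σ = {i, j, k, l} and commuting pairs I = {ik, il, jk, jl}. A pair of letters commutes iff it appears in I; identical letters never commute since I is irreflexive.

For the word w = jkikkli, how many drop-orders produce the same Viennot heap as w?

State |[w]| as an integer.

#0=j has no predecessor
#1=k has no predecessor
#2=i depends on [0:j]
#3=k depends on [1:k]
#4=k depends on [3:k]
#5=l depends on [4:k]
#6=i depends on [2:i]
sources: [0:j, 1:k]
N(rest) = Σ N(rest − s) over sources s of rest; N(one piece) = 1:
  size 1 → [5]=1  [6]=1
  size 2 → [2,6]=1  [4,5]=1  [5,6]=2
  size 3 → [0,2,6]=1  [2,5,6]=3  [3,4,5]=1  [4,5,6]=3
  size 4 → [0,2,5,6]=4  [1,3,4,5]=1  [2,4,5,6]=6  [3,4,5,6]=4
  size 5 → [0,2,4,5,6]=10  [1,3,4,5,6]=5  [2,3,4,5,6]=10
  first=0(j) contributes 15
  first=1(k) contributes 20
|[w]| = 35

35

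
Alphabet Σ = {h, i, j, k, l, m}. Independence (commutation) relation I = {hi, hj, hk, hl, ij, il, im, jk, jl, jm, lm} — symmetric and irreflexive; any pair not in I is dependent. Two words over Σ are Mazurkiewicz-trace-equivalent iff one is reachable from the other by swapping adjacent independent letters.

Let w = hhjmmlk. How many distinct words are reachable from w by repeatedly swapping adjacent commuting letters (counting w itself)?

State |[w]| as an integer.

35

piece 0:h — minimal
piece 1:h rests on {0:h}
piece 2:j — minimal
piece 3:m rests on {1:h}
piece 4:m rests on {3:m}
piece 5:l — minimal
piece 6:k rests on {4:m, 5:l}
minimal pieces: {0:h, 2:j, 5:l}
ways to finish when only these pieces remain (= sum over removing one remaining piece with nothing left below it):
  1 left: {2}→1  {6}→1
  2 left: {2,6}→2  {4,6}→1  {5,6}→1
  3 left: {2,4,6}→3  {2,5,6}→3  {3,4,6}→1  {4,5,6}→2
  4 left: {1,3,4,6}→1  {2,3,4,6}→4  {2,4,5,6}→8  {3,4,5,6}→3
  5 left: {0,1,3,4,6}→1  {1,2,3,4,6}→5  {1,3,4,5,6}→4  {2,3,4,5,6}→15
  placing 0:h first → 24 extensions
  placing 2:j first → 5 extensions
  placing 5:l first → 6 extensions
total linear extensions = 35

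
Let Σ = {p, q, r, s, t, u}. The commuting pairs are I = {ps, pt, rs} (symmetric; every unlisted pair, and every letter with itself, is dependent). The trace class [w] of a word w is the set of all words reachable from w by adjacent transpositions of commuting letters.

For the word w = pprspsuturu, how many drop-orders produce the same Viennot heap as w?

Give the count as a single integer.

15

drop 0:p onto floor
drop 1:p onto {0:p}
drop 2:r onto {1:p}
drop 3:s onto floor
drop 4:p onto {2:r}
drop 5:s onto {3:s}
drop 6:u onto {4:p, 5:s}
drop 7:t onto {6:u}
drop 8:u onto {7:t}
drop 9:r onto {8:u}
drop 10:u onto {9:r}
ground layer = {0:p, 3:s}
drop-orders for the pieces not yet dropped (sum over which currently-grounded one goes next):
  1 to go: {10} 1
  2 to go: {9,10} 1
  3 to go: {8,9,10} 1
  4 to go: {7,8,9,10} 1
  5 to go: {6,7,8,9,10} 1
  6 to go: {4,6,7,8,9,10} 1  {5,6,7,8,9,10} 1
  7 to go: {2,4,6,7,8,9,10} 1  {3,5,6,7,8,9,10} 1  {4,5,6,7,8,9,10} 2
  8 to go: {1,2,4,6,7,8,9,10} 1  {2,4,5,6,7,8,9,10} 3  {3,4,5,6,7,8,9,10} 3
  9 to go: {0,1,2,4,6,7,8,9,10} 1  {1,2,4,5,6,7,8,9,10} 4  {2,3,4,5,6,7,8,9,10} 6
  if 0:p drops first: 10 orders
  if 3:s drops first: 5 orders
heap linearizations: 15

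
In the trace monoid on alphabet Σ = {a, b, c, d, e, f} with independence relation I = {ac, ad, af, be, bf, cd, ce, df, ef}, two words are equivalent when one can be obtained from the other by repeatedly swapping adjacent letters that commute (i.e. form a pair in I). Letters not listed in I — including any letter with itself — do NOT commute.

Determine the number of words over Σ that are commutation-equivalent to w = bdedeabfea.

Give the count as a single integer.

20

#0=b has no predecessor
#1=d depends on [0:b]
#2=e depends on [1:d]
#3=d depends on [2:e]
#4=e depends on [3:d]
#5=a depends on [4:e]
#6=b depends on [5:a]
#7=f has no predecessor
#8=e depends on [5:a]
#9=a depends on [6:b, 8:e]
sources: [0:b, 7:f]
N(rest) = Σ N(rest − s) over sources s of rest; N(one piece) = 1:
  size 1 → [7]=1  [9]=1
  size 2 → [6,9]=1  [7,9]=2  [8,9]=1
  size 3 → [6,7,9]=3  [6,8,9]=2  [7,8,9]=3
  size 4 → [5,6,8,9]=2  [6,7,8,9]=8
  size 5 → [4,5,6,8,9]=2  [5,6,7,8,9]=10
  size 6 → [3,4,5,6,8,9]=2  [4,5,6,7,8,9]=12
  size 7 → [2,3,4,5,6,8,9]=2  [3,4,5,6,7,8,9]=14
  size 8 → [1,2,3,4,5,6,8,9]=2  [2,3,4,5,6,7,8,9]=16
  first=0(b) contributes 18
  first=7(f) contributes 2
|[w]| = 20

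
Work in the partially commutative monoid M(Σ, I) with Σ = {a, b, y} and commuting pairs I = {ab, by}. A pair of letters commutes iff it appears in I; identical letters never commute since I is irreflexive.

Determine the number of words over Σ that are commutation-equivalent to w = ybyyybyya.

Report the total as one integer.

36

0(y) covers ∅
1(b) covers ∅
2(y) covers 0:y
3(y) covers 2:y
4(y) covers 3:y
5(b) covers 1:b
6(y) covers 4:y
7(y) covers 6:y
8(a) covers 7:y
floor of heap: 0:y, 1:b
completions by unplaced set U, small U first (add the entries for U minus each lowest piece of U):
  |U|=1: {5}:1  {8}:1
  |U|=2: {1,5}:1  {5,8}:2  {7,8}:1
  |U|=3: {1,5,8}:3  {5,7,8}:3  {6,7,8}:1
  |U|=4: {1,5,7,8}:6  {4,6,7,8}:1  {5,6,7,8}:4
  |U|=5: {1,5,6,7,8}:10  {3,4,6,7,8}:1  {4,5,6,7,8}:5
  |U|=6: {1,4,5,6,7,8}:15  {2,3,4,6,7,8}:1  {3,4,5,6,7,8}:6
  |U|=7: {0,2,3,4,6,7,8}:1  {1,3,4,5,6,7,8}:21  {2,3,4,5,6,7,8}:7
  start at 0(y): 28
  start at 1(b): 8
sum over floor = 36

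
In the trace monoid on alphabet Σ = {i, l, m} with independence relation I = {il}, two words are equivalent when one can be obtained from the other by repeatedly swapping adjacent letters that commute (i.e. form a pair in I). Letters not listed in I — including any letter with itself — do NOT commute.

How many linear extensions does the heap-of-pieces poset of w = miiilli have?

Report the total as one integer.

#0=m has no predecessor
#1=i depends on [0:m]
#2=i depends on [1:i]
#3=i depends on [2:i]
#4=l depends on [0:m]
#5=l depends on [4:l]
#6=i depends on [3:i]
sources: [0:m]
N(rest) = Σ N(rest − s) over sources s of rest; N(one piece) = 1:
  size 1 → [5]=1  [6]=1
  size 2 → [3,6]=1  [4,5]=1  [5,6]=2
  size 3 → [2,3,6]=1  [3,5,6]=3  [4,5,6]=3
  size 4 → [1,2,3,6]=1  [2,3,5,6]=4  [3,4,5,6]=6
  size 5 → [1,2,3,5,6]=5  [2,3,4,5,6]=10
  first=0(m) contributes 15

15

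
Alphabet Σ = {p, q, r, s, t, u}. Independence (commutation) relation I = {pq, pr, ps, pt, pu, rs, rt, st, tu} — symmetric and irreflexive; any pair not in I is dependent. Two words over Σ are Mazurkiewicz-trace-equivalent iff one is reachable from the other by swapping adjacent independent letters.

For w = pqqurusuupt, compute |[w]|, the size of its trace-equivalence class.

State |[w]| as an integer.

#0=p has no predecessor
#1=q has no predecessor
#2=q depends on [1:q]
#3=u depends on [2:q]
#4=r depends on [3:u]
#5=u depends on [4:r]
#6=s depends on [5:u]
#7=u depends on [6:s]
#8=u depends on [7:u]
#9=p depends on [0:p]
#10=t depends on [2:q]
sources: [0:p, 1:q]
N(rest) = Σ N(rest − s) over sources s of rest; N(one piece) = 1:
  size 1 → [8]=1  [9]=1  [10]=1
  size 2 → [0,9]=1  [7,8]=1  [8,9]=2  [8,10]=2  [9,10]=2
  size 3 → [0,8,9]=3  [0,9,10]=3  [6,7,8]=1  [7,8,9]=3  [7,8,10]=3  [8,9,10]=6
  size 4 → [0,7,8,9]=6  [0,8,9,10]=12  [5,6,7,8]=1  [6,7,8,9]=4  [6,7,8,10]=4  [7,8,9,10]=12
  size 5 → [0,6,7,8,9]=10  [0,7,8,9,10]=30  [4,5,6,7,8]=1  [5,6,7,8,9]=5  [5,6,7,8,10]=5  [6,7,8,9,10]=20
  size 6 → [0,5,6,7,8,9]=15  [0,6,7,8,9,10]=60  [3,4,5,6,7,8]=1  [4,5,6,7,8,9]=6  [4,5,6,7,8,10]=6  [5,6,7,8,9,10]=30
  size 7 → [0,4,5,6,7,8,9]=21  [0,5,6,7,8,9,10]=105  [3,4,5,6,7,8,9]=7  [3,4,5,6,7,8,10]=7  [4,5,6,7,8,9,10]=42
  size 8 → [0,3,4,5,6,7,8,9]=28  [0,4,5,6,7,8,9,10]=168  [2,3,4,5,6,7,8,10]=7  [3,4,5,6,7,8,9,10]=56
  size 9 → [0,3,4,5,6,7,8,9,10]=252  [1,2,3,4,5,6,7,8,10]=7  [2,3,4,5,6,7,8,9,10]=63
  first=0(p) contributes 70
  first=1(q) contributes 315
|[w]| = 385

385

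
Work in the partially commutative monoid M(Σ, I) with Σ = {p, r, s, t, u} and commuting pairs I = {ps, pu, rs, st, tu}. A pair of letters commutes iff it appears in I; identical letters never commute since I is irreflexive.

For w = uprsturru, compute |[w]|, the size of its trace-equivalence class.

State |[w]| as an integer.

12

0(u) covers ∅
1(p) covers ∅
2(r) covers 0:u, 1:p
3(s) covers 0:u
4(t) covers 2:r
5(u) covers 2:r, 3:s
6(r) covers 4:t, 5:u
7(r) covers 6:r
8(u) covers 7:r
floor of heap: 0:u, 1:p
completions by unplaced set U, small U first (add the entries for U minus each lowest piece of U):
  |U|=1: {8}:1
  |U|=2: {7,8}:1
  |U|=3: {6,7,8}:1
  |U|=4: {4,6,7,8}:1  {5,6,7,8}:1
  |U|=5: {3,5,6,7,8}:1  {4,5,6,7,8}:2
  |U|=6: {2,4,5,6,7,8}:2  {3,4,5,6,7,8}:3
  |U|=7: {1,2,4,5,6,7,8}:2  {2,3,4,5,6,7,8}:5
  start at 0(u): 7
  start at 1(p): 5
sum over floor = 12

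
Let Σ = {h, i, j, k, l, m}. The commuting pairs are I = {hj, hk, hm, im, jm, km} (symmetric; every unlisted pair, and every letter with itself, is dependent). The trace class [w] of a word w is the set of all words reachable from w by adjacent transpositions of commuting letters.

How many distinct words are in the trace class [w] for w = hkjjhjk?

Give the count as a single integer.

piece 0:h — minimal
piece 1:k — minimal
piece 2:j rests on {1:k}
piece 3:j rests on {2:j}
piece 4:h rests on {0:h}
piece 5:j rests on {3:j}
piece 6:k rests on {5:j}
minimal pieces: {0:h, 1:k}
ways to finish when only these pieces remain (= sum over removing one remaining piece with nothing left below it):
  1 left: {4}→1  {6}→1
  2 left: {0,4}→1  {4,6}→2  {5,6}→1
  3 left: {0,4,6}→3  {3,5,6}→1  {4,5,6}→3
  4 left: {0,4,5,6}→6  {2,3,5,6}→1  {3,4,5,6}→4
  5 left: {0,3,4,5,6}→10  {1,2,3,5,6}→1  {2,3,4,5,6}→5
  placing 0:h first → 6 extensions
  placing 1:k first → 15 extensions
total linear extensions = 21

21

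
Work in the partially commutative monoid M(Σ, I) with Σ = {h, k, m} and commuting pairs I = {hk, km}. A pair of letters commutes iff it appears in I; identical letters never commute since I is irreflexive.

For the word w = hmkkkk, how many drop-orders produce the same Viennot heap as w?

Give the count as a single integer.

drop 0:h onto floor
drop 1:m onto {0:h}
drop 2:k onto floor
drop 3:k onto {2:k}
drop 4:k onto {3:k}
drop 5:k onto {4:k}
ground layer = {0:h, 2:k}
drop-orders for the pieces not yet dropped (sum over which currently-grounded one goes next):
  1 to go: {1} 1  {5} 1
  2 to go: {0,1} 1  {1,5} 2  {4,5} 1
  3 to go: {0,1,5} 3  {1,4,5} 3  {3,4,5} 1
  4 to go: {0,1,4,5} 6  {1,3,4,5} 4  {2,3,4,5} 1
  if 0:h drops first: 5 orders
  if 2:k drops first: 10 orders
heap linearizations: 15

15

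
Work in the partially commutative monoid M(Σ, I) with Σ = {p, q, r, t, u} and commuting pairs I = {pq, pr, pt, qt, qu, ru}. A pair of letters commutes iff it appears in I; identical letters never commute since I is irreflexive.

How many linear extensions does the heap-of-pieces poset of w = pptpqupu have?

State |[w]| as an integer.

#0=p has no predecessor
#1=p depends on [0:p]
#2=t has no predecessor
#3=p depends on [1:p]
#4=q has no predecessor
#5=u depends on [2:t, 3:p]
#6=p depends on [5:u]
#7=u depends on [6:p]
sources: [0:p, 2:t, 4:q]
N(rest) = Σ N(rest − s) over sources s of rest; N(one piece) = 1:
  size 1 → [4]=1  [7]=1
  size 2 → [4,7]=2  [6,7]=1
  size 3 → [4,6,7]=3  [5,6,7]=1
  size 4 → [2,5,6,7]=1  [3,5,6,7]=1  [4,5,6,7]=4
  size 5 → [1,3,5,6,7]=1  [2,3,5,6,7]=2  [2,4,5,6,7]=5  [3,4,5,6,7]=5
  size 6 → [0,1,3,5,6,7]=1  [1,2,3,5,6,7]=3  [1,3,4,5,6,7]=6  [2,3,4,5,6,7]=12
  first=0(p) contributes 21
  first=2(t) contributes 7
  first=4(q) contributes 4
|[w]| = 32

32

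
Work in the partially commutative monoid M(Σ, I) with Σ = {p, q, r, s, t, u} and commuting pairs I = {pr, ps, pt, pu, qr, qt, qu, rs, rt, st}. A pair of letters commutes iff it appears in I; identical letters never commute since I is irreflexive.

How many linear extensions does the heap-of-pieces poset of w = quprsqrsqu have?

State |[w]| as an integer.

195

0(q) covers ∅
1(u) covers ∅
2(p) covers 0:q
3(r) covers 1:u
4(s) covers 0:q, 1:u
5(q) covers 2:p, 4:s
6(r) covers 3:r
7(s) covers 5:q
8(q) covers 7:s
9(u) covers 6:r, 7:s
floor of heap: 0:q, 1:u
completions by unplaced set U, small U first (add the entries for U minus each lowest piece of U):
  |U|=1: {8}:1  {9}:1
  |U|=2: {6,9}:1  {8,9}:2
  |U|=3: {3,6,9}:1  {6,8,9}:3  {7,8,9}:2
  |U|=4: {3,6,8,9}:4  {5,7,8,9}:2  {6,7,8,9}:5
  |U|=5: {2,5,7,8,9}:2  {3,6,7,8,9}:9  {4,5,7,8,9}:2  {5,6,7,8,9}:7
  |U|=6: {2,4,5,7,8,9}:4  {2,5,6,7,8,9}:9  {3,5,6,7,8,9}:16  {4,5,6,7,8,9}:9
  |U|=7: {0,2,4,5,7,8,9}:4  {2,3,5,6,7,8,9}:25  {2,4,5,6,7,8,9}:22  {3,4,5,6,7,8,9}:25
  |U|=8: {0,2,4,5,6,7,8,9}:26  {1,3,4,5,6,7,8,9}:25  {2,3,4,5,6,7,8,9}:72
  start at 0(q): 97
  start at 1(u): 98
sum over floor = 195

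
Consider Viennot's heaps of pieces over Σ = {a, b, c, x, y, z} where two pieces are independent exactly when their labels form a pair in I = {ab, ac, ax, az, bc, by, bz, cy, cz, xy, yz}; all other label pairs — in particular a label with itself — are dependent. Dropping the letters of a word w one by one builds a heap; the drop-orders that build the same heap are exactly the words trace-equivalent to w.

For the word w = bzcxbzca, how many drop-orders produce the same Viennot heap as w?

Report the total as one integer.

288

#0=b has no predecessor
#1=z has no predecessor
#2=c has no predecessor
#3=x depends on [0:b, 1:z, 2:c]
#4=b depends on [3:x]
#5=z depends on [3:x]
#6=c depends on [3:x]
#7=a has no predecessor
sources: [0:b, 1:z, 2:c, 7:a]
N(rest) = Σ N(rest − s) over sources s of rest; N(one piece) = 1:
  size 1 → [4]=1  [5]=1  [6]=1  [7]=1
  size 2 → [4,5]=2  [4,6]=2  [4,7]=2  [5,6]=2  [5,7]=2  [6,7]=2
  size 3 → [4,5,6]=6  [4,5,7]=6  [4,6,7]=6  [5,6,7]=6
  size 4 → [3,4,5,6]=6  [4,5,6,7]=24
  size 5 → [0,3,4,5,6]=6  [1,3,4,5,6]=6  [2,3,4,5,6]=6  [3,4,5,6,7]=30
  size 6 → [0,1,3,4,5,6]=12  [0,2,3,4,5,6]=12  [0,3,4,5,6,7]=36  [1,2,3,4,5,6]=12  [1,3,4,5,6,7]=36  [2,3,4,5,6,7]=36
  first=0(b) contributes 84
  first=1(z) contributes 84
  first=2(c) contributes 84
  first=7(a) contributes 36
|[w]| = 288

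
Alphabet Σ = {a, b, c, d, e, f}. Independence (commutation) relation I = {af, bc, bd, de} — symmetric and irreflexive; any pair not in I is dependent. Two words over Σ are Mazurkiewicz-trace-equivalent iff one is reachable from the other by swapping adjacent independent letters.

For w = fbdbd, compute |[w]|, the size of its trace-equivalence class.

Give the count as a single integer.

0(f) covers ∅
1(b) covers 0:f
2(d) covers 0:f
3(b) covers 1:b
4(d) covers 2:d
floor of heap: 0:f
completions by unplaced set U, small U first (add the entries for U minus each lowest piece of U):
  |U|=1: {3}:1  {4}:1
  |U|=2: {1,3}:1  {2,4}:1  {3,4}:2
  |U|=3: {1,3,4}:3  {2,3,4}:3
  start at 0(f): 6

6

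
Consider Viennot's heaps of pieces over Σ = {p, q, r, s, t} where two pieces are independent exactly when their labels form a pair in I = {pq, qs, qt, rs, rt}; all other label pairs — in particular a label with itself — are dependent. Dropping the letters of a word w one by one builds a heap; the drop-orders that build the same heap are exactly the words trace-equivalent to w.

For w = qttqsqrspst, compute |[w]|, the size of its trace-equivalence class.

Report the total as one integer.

70

piece 0:q — minimal
piece 1:t — minimal
piece 2:t rests on {1:t}
piece 3:q rests on {0:q}
piece 4:s rests on {2:t}
piece 5:q rests on {3:q}
piece 6:r rests on {5:q}
piece 7:s rests on {4:s}
piece 8:p rests on {6:r, 7:s}
piece 9:s rests on {8:p}
piece 10:t rests on {9:s}
minimal pieces: {0:q, 1:t}
ways to finish when only these pieces remain (= sum over removing one remaining piece with nothing left below it):
  1 left: {10}→1
  2 left: {9,10}→1
  3 left: {8,9,10}→1
  4 left: {6,8,9,10}→1  {7,8,9,10}→1
  5 left: {4,7,8,9,10}→1  {5,6,8,9,10}→1  {6,7,8,9,10}→2
  6 left: {2,4,7,8,9,10}→1  {3,5,6,8,9,10}→1  {4,6,7,8,9,10}→3  {5,6,7,8,9,10}→3
  7 left: {0,3,5,6,8,9,10}→1  {1,2,4,7,8,9,10}→1  {2,4,6,7,8,9,10}→4  {3,5,6,7,8,9,10}→4  {4,5,6,7,8,9,10}→6
  8 left: {0,3,5,6,7,8,9,10}→5  {1,2,4,6,7,8,9,10}→5  {2,4,5,6,7,8,9,10}→10  {3,4,5,6,7,8,9,10}→10
  9 left: {0,3,4,5,6,7,8,9,10}→15  {1,2,4,5,6,7,8,9,10}→15  {2,3,4,5,6,7,8,9,10}→20
  placing 0:q first → 35 extensions
  placing 1:t first → 35 extensions
total linear extensions = 70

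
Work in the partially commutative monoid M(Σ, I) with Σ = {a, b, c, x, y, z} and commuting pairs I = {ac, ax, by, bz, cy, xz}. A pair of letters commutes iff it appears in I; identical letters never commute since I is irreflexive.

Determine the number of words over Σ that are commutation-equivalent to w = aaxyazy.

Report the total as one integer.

3

0(a) covers ∅
1(a) covers 0:a
2(x) covers ∅
3(y) covers 1:a, 2:x
4(a) covers 3:y
5(z) covers 4:a
6(y) covers 5:z
floor of heap: 0:a, 2:x
completions by unplaced set U, small U first (add the entries for U minus each lowest piece of U):
  |U|=1: {6}:1
  |U|=2: {5,6}:1
  |U|=3: {4,5,6}:1
  |U|=4: {3,4,5,6}:1
  |U|=5: {1,3,4,5,6}:1  {2,3,4,5,6}:1
  start at 0(a): 2
  start at 2(x): 1
sum over floor = 3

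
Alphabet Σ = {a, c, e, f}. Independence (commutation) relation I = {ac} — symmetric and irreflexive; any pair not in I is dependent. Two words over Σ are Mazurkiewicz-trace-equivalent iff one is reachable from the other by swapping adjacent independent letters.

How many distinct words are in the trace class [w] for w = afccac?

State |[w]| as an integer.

4

0(a) covers ∅
1(f) covers 0:a
2(c) covers 1:f
3(c) covers 2:c
4(a) covers 1:f
5(c) covers 3:c
floor of heap: 0:a
completions by unplaced set U, small U first (add the entries for U minus each lowest piece of U):
  |U|=1: {4}:1  {5}:1
  |U|=2: {3,5}:1  {4,5}:2
  |U|=3: {2,3,5}:1  {3,4,5}:3
  |U|=4: {2,3,4,5}:4
  start at 0(a): 4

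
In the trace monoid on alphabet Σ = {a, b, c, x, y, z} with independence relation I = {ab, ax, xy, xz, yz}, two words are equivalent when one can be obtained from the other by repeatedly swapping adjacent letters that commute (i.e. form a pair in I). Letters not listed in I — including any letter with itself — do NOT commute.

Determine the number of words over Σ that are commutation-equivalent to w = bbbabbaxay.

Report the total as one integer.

140

0(b) covers ∅
1(b) covers 0:b
2(b) covers 1:b
3(a) covers ∅
4(b) covers 2:b
5(b) covers 4:b
6(a) covers 3:a
7(x) covers 5:b
8(a) covers 6:a
9(y) covers 5:b, 8:a
floor of heap: 0:b, 3:a
completions by unplaced set U, small U first (add the entries for U minus each lowest piece of U):
  |U|=1: {7}:1  {9}:1
  |U|=2: {7,9}:2  {8,9}:1
  |U|=3: {5,7,9}:2  {6,8,9}:1  {7,8,9}:3
  |U|=4: {3,6,8,9}:1  {4,5,7,9}:2  {5,7,8,9}:5  {6,7,8,9}:4
  |U|=5: {2,4,5,7,9}:2  {3,6,7,8,9}:5  {4,5,7,8,9}:7  {5,6,7,8,9}:9
  |U|=6: {1,2,4,5,7,9}:2  {2,4,5,7,8,9}:9  {3,5,6,7,8,9}:14  {4,5,6,7,8,9}:16
  |U|=7: {0,1,2,4,5,7,9}:2  {1,2,4,5,7,8,9}:11  {2,4,5,6,7,8,9}:25  {3,4,5,6,7,8,9}:30
  |U|=8: {0,1,2,4,5,7,8,9}:13  {1,2,4,5,6,7,8,9}:36  {2,3,4,5,6,7,8,9}:55
  start at 0(b): 91
  start at 3(a): 49
sum over floor = 140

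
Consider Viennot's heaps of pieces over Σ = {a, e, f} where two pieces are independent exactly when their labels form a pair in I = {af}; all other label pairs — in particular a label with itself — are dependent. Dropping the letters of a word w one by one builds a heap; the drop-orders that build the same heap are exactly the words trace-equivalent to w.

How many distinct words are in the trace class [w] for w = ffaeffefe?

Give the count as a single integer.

0(f) covers ∅
1(f) covers 0:f
2(a) covers ∅
3(e) covers 1:f, 2:a
4(f) covers 3:e
5(f) covers 4:f
6(e) covers 5:f
7(f) covers 6:e
8(e) covers 7:f
floor of heap: 0:f, 2:a
completions by unplaced set U, small U first (add the entries for U minus each lowest piece of U):
  |U|=1: {8}:1
  |U|=2: {7,8}:1
  |U|=3: {6,7,8}:1
  |U|=4: {5,6,7,8}:1
  |U|=5: {4,5,6,7,8}:1
  |U|=6: {3,4,5,6,7,8}:1
  |U|=7: {1,3,4,5,6,7,8}:1  {2,3,4,5,6,7,8}:1
  start at 0(f): 2
  start at 2(a): 1
sum over floor = 3

3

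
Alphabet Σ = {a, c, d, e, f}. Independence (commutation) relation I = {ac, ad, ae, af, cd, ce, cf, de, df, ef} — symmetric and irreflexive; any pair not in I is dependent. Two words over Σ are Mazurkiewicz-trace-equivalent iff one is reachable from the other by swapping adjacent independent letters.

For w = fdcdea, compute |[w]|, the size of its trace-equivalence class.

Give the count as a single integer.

drop 0:f onto floor
drop 1:d onto floor
drop 2:c onto floor
drop 3:d onto {1:d}
drop 4:e onto floor
drop 5:a onto floor
ground layer = {0:f, 1:d, 2:c, 4:e, 5:a}
drop-orders for the pieces not yet dropped (sum over which currently-grounded one goes next):
  1 to go: {0} 1  {2} 1  {3} 1  {4} 1  {5} 1
  2 to go: {0,2} 2  {0,3} 2  {0,4} 2  {0,5} 2  {1,3} 1  {2,3} 2  {2,4} 2  {2,5} 2  {3,4} 2  {3,5} 2  {4,5} 2
  3 to go: {0,1,3} 3  {0,2,3} 6  {0,2,4} 6  {0,2,5} 6  {0,3,4} 6  {0,3,5} 6  {0,4,5} 6  {1,2,3} 3  {1,3,4} 3  {1,3,5} 3  {2,3,4} 6  {2,3,5} 6  {2,4,5} 6  {3,4,5} 6
  4 to go: {0,1,2,3} 12  {0,1,3,4} 12  {0,1,3,5} 12  {0,2,3,4} 24  {0,2,3,5} 24  {0,2,4,5} 24  {0,3,4,5} 24  {1,2,3,4} 12  {1,2,3,5} 12  {1,3,4,5} 12  {2,3,4,5} 24
  if 0:f drops first: 60 orders
  if 1:d drops first: 120 orders
  if 2:c drops first: 60 orders
  if 4:e drops first: 60 orders
  if 5:a drops first: 60 orders
heap linearizations: 360

360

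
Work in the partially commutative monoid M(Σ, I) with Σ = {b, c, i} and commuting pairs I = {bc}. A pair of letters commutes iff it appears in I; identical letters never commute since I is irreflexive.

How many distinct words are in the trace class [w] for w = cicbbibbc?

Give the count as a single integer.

9

0(c) covers ∅
1(i) covers 0:c
2(c) covers 1:i
3(b) covers 1:i
4(b) covers 3:b
5(i) covers 2:c, 4:b
6(b) covers 5:i
7(b) covers 6:b
8(c) covers 5:i
floor of heap: 0:c
completions by unplaced set U, small U first (add the entries for U minus each lowest piece of U):
  |U|=1: {7}:1  {8}:1
  |U|=2: {6,7}:1  {7,8}:2
  |U|=3: {6,7,8}:3
  |U|=4: {5,6,7,8}:3
  |U|=5: {2,5,6,7,8}:3  {4,5,6,7,8}:3
  |U|=6: {2,4,5,6,7,8}:6  {3,4,5,6,7,8}:3
  |U|=7: {2,3,4,5,6,7,8}:9
  start at 0(c): 9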